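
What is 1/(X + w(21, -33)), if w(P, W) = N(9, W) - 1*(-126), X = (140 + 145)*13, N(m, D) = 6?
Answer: 1/3837 ≈ 0.00026062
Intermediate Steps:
X = 3705 (X = 285*13 = 3705)
w(P, W) = 132 (w(P, W) = 6 - 1*(-126) = 6 + 126 = 132)
1/(X + w(21, -33)) = 1/(3705 + 132) = 1/3837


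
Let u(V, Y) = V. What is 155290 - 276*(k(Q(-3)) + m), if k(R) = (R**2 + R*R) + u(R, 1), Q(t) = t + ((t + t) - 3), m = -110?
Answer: 109474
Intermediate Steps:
Q(t) = -3 + 3*t (Q(t) = t + (2*t - 3) = t + (-3 + 2*t) = -3 + 3*t)
k(R) = R + 2*R**2 (k(R) = (R**2 + R*R) + R = (R**2 + R**2) + R = 2*R**2 + R = R + 2*R**2)
155290 - 276*(k(Q(-3)) + m) = 155290 - 276*((-3 + 3*(-3))*(1 + 2*(-3 + 3*(-3))) - 110) = 155290 - 276*((-3 - 9)*(1 + 2*(-3 - 9)) - 110) = 155290 - 276*(-12*(1 + 2*(-12)) - 110) = 155290 - 276*(-12*(1 - 24) - 110) = 155290 - 276*(-12*(-23) - 110) = 155290 - 276*(276 - 110) = 155290 - 276*166 = 155290 - 45816 = 109474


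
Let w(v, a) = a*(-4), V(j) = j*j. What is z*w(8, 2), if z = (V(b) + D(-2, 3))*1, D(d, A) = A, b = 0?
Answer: -24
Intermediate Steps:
V(j) = j**2
w(v, a) = -4*a
z = 3 (z = (0**2 + 3)*1 = (0 + 3)*1 = 3*1 = 3)
z*w(8, 2) = 3*(-4*2) = 3*(-8) = -24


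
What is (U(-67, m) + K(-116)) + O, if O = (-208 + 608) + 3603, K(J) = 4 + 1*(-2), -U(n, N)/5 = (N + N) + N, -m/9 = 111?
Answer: 18990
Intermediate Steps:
m = -999 (m = -9*111 = -999)
U(n, N) = -15*N (U(n, N) = -5*((N + N) + N) = -5*(2*N + N) = -15*N)
K(J) = 2 (K(J) = 4 - 2 = 2)
O = 4003 (O = 400 + 3603 = 4003)
(U(-67, m) + K(-116)) + O = (-15*(-999) + 2) + 4003 = (14985 + 2) + 4003 = 14987 + 4003 = 18990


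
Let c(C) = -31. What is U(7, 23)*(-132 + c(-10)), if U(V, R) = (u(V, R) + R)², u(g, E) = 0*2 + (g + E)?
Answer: -457867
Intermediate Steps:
u(g, E) = E + g (u(g, E) = 0 + (E + g) = E + g)
U(V, R) = (V + 2*R)² (U(V, R) = ((R + V) + R)² = (V + 2*R)²)
U(7, 23)*(-132 + c(-10)) = (7 + 2*23)²*(-132 - 31) = (7 + 46)²*(-163) = 53²*(-163) = 2809*(-163) = -457867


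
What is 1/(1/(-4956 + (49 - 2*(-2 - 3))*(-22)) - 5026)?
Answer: -6254/31432605 ≈ -0.00019897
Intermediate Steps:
1/(1/(-4956 + (49 - 2*(-2 - 3))*(-22)) - 5026) = 1/(1/(-4956 + (49 - 2*(-5))*(-22)) - 5026) = 1/(1/(-4956 + (49 + 10)*(-22)) - 5026) = 1/(1/(-4956 + 59*(-22)) - 5026) = 1/(1/(-4956 - 1298) - 5026) = 1/(1/(-6254) - 5026) = 1/(-1/6254 - 5026) = 1/(-31432605/6254) = -6254/31432605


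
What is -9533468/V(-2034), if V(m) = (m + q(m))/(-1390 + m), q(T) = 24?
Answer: -16321297216/1005 ≈ -1.6240e+7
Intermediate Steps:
V(m) = (24 + m)/(-1390 + m) (V(m) = (m + 24)/(-1390 + m) = (24 + m)/(-1390 + m))
-9533468/V(-2034) = -9533468*(-1390 - 2034)/(24 - 2034) = -9533468/(-2010/(-3424)) = -9533468/((-1/3424*(-2010))) = -9533468/1005/1712 = -9533468*1712/1005 = -16321297216/1005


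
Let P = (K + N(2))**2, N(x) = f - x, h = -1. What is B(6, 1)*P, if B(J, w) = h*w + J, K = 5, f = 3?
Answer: 180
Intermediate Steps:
N(x) = 3 - x
B(J, w) = J - w (B(J, w) = -w + J = J - w)
P = 36 (P = (5 + (3 - 1*2))**2 = (5 + (3 - 2))**2 = (5 + 1)**2 = 6**2 = 36)
B(6, 1)*P = (6 - 1*1)*36 = (6 - 1)*36 = 5*36 = 180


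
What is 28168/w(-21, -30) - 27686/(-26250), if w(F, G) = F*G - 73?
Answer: 377415551/7310625 ≈ 51.626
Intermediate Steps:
w(F, G) = -73 + F*G
28168/w(-21, -30) - 27686/(-26250) = 28168/(-73 - 21*(-30)) - 27686/(-26250) = 28168/(-73 + 630) - 27686*(-1/26250) = 28168/557 + 13843/13125 = 377415551/7310625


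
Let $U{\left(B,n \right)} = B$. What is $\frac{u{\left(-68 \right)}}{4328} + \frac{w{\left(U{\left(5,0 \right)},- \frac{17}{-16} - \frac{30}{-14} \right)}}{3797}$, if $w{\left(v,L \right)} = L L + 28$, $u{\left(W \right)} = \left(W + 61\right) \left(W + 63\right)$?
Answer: $\frac{468120493}{25767596288} \approx 0.018167$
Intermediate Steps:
$u{\left(W \right)} = \left(61 + W\right) \left(63 + W\right)$
$w{\left(v,L \right)} = 28 + L^{2}$ ($w{\left(v,L \right)} = L^{2} + 28 = 28 + L^{2}$)
$\frac{u{\left(-68 \right)}}{4328} + \frac{w{\left(U{\left(5,0 \right)},- \frac{17}{-16} - \frac{30}{-14} \right)}}{3797} = \frac{3843 + \left(-68\right)^{2} + 124 \left(-68\right)}{4328} + \frac{28 + \left(- \frac{17}{-16} - \frac{30}{-14}\right)^{2}}{3797} = \left(3843 + 4624 - 8432\right) \frac{1}{4328} + \left(28 + \left(\left(-17\right) \left(- \frac{1}{16}\right) - - \frac{15}{7}\right)^{2}\right) \frac{1}{3797} = 35 \cdot \frac{1}{4328} + \left(28 + \left(\frac{17}{16} + \frac{15}{7}\right)^{2}\right) \frac{1}{3797} = \frac{35}{4328} + \left(28 + \left(\frac{359}{112}\right)^{2}\right) \frac{1}{3797} = \frac{35}{4328} + \left(28 + \frac{128881}{12544}\right) \frac{1}{3797} = \frac{35}{4328} + \frac{480113}{12544} \cdot \frac{1}{3797} = \frac{35}{4328} + \frac{480113}{47629568} = \frac{468120493}{25767596288}$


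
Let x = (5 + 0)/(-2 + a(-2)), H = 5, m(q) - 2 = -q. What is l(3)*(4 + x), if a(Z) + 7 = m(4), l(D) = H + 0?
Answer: 195/11 ≈ 17.727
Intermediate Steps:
m(q) = 2 - q
l(D) = 5 (l(D) = 5 + 0 = 5)
a(Z) = -9 (a(Z) = -7 + (2 - 1*4) = -7 + (2 - 4) = -7 - 2 = -9)
x = -5/11 (x = (5 + 0)/(-2 - 9) = 5/(-11) = 5*(-1/11) = -5/11 ≈ -0.45455)
l(3)*(4 + x) = 5*(4 - 5/11) = 5*(39/11) = 195/11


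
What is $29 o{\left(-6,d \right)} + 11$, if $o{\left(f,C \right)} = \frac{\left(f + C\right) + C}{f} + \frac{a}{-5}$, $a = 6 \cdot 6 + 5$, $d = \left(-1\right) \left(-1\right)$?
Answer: $- \frac{3112}{15} \approx -207.47$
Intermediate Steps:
$d = 1$
$a = 41$ ($a = 36 + 5 = 41$)
$o{\left(f,C \right)} = - \frac{41}{5} + \frac{f + 2 C}{f}$ ($o{\left(f,C \right)} = \frac{\left(f + C\right) + C}{f} + \frac{41}{-5} = \frac{\left(C + f\right) + C}{f} + 41 \left(- \frac{1}{5}\right) = \frac{f + 2 C}{f} - \frac{41}{5} = - \frac{41}{5} + \frac{f + 2 C}{f}$)
$29 o{\left(-6,d \right)} + 11 = 29 \left(- \frac{36}{5} + 2 \cdot 1 \frac{1}{-6}\right) + 11 = 29 \left(- \frac{36}{5} + 2 \cdot 1 \left(- \frac{1}{6}\right)\right) + 11 = 29 \left(- \frac{36}{5} - \frac{1}{3}\right) + 11 = 29 \left(- \frac{113}{15}\right) + 11 = - \frac{3277}{15} + 11 = - \frac{3112}{15}$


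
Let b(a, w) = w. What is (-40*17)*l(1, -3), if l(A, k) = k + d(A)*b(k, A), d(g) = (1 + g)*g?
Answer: 680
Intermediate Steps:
d(g) = g*(1 + g)
l(A, k) = k + A²*(1 + A) (l(A, k) = k + (A*(1 + A))*A = k + A²*(1 + A))
(-40*17)*l(1, -3) = (-40*17)*(-3 + 1²*(1 + 1)) = -680*(-3 + 1*2) = -680*(-3 + 2) = -680*(-1) = 680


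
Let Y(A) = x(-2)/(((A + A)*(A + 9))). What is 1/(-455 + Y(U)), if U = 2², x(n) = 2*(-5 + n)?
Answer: -52/23667 ≈ -0.0021972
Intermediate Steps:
x(n) = -10 + 2*n
U = 4
Y(A) = -7/(A*(9 + A)) (Y(A) = (-10 + 2*(-2))/(((A + A)*(A + 9))) = (-10 - 4)/(((2*A)*(9 + A))) = -14*1/(2*A*(9 + A)) = -7/(A*(9 + A)))
1/(-455 + Y(U)) = 1/(-455 - 7/(4*(9 + 4))) = 1/(-455 - 7*¼/13) = 1/(-455 - 7*¼*1/13) = 1/(-455 - 7/52) = 1/(-23667/52) = -52/23667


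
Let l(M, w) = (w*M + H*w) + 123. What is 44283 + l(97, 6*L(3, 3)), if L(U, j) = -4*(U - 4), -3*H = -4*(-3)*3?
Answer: 46446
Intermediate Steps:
H = -12 (H = -(-4*(-3))*3/3 = -4*3 = -⅓*36 = -12)
L(U, j) = 16 - 4*U (L(U, j) = -4*(-4 + U) = 16 - 4*U)
l(M, w) = 123 - 12*w + M*w (l(M, w) = (w*M - 12*w) + 123 = (M*w - 12*w) + 123 = (-12*w + M*w) + 123 = 123 - 12*w + M*w)
44283 + l(97, 6*L(3, 3)) = 44283 + (123 - 72*(16 - 4*3) + 97*(6*(16 - 4*3))) = 44283 + (123 - 72*(16 - 12) + 97*(6*(16 - 12))) = 44283 + (123 - 72*4 + 97*(6*4)) = 44283 + (123 - 12*24 + 97*24) = 44283 + (123 - 288 + 2328) = 44283 + 2163 = 46446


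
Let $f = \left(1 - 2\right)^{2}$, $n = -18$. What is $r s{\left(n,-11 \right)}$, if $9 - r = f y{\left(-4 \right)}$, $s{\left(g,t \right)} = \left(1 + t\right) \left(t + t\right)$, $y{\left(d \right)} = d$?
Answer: $2860$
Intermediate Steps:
$s{\left(g,t \right)} = 2 t \left(1 + t\right)$ ($s{\left(g,t \right)} = \left(1 + t\right) 2 t = 2 t \left(1 + t\right)$)
$f = 1$ ($f = \left(-1\right)^{2} = 1$)
$r = 13$ ($r = 9 - 1 \left(-4\right) = 9 - -4 = 9 + 4 = 13$)
$r s{\left(n,-11 \right)} = 13 \cdot 2 \left(-11\right) \left(1 - 11\right) = 13 \cdot 2 \left(-11\right) \left(-10\right) = 13 \cdot 220 = 2860$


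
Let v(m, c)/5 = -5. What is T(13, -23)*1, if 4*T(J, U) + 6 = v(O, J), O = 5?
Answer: -31/4 ≈ -7.7500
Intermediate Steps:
v(m, c) = -25 (v(m, c) = 5*(-5) = -25)
T(J, U) = -31/4 (T(J, U) = -3/2 + (¼)*(-25) = -3/2 - 25/4 = -31/4)
T(13, -23)*1 = -31/4*1 = -31/4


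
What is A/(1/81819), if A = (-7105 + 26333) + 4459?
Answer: 1938046653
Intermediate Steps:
A = 23687 (A = 19228 + 4459 = 23687)
A/(1/81819) = 23687/(1/81819) = 23687*81819 = 1938046653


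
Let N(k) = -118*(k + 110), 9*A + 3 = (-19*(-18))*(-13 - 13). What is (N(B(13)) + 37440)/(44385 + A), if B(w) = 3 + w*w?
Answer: 6246/65095 ≈ 0.095952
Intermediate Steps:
A = -2965/3 (A = -⅓ + ((-19*(-18))*(-13 - 13))/9 = -⅓ + (342*(-26))/9 = -⅓ + (⅑)*(-8892) = -⅓ - 988 = -2965/3 ≈ -988.33)
B(w) = 3 + w²
N(k) = -12980 - 118*k (N(k) = -118*(110 + k) = -12980 - 118*k)
(N(B(13)) + 37440)/(44385 + A) = ((-12980 - 118*(3 + 13²)) + 37440)/(44385 - 2965/3) = ((-12980 - 118*(3 + 169)) + 37440)/(130190/3) = ((-12980 - 118*172) + 37440)*(3/130190) = ((-12980 - 20296) + 37440)*(3/130190) = (-33276 + 37440)*(3/130190) = 4164*(3/130190) = 6246/65095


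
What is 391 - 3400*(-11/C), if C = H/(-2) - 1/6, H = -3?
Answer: 28441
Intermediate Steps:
C = 4/3 (C = -3/(-2) - 1/6 = -3*(-½) - 1*⅙ = 3/2 - ⅙ = 4/3 ≈ 1.3333)
391 - 3400*(-11/C) = 391 - 3400*(-11/4/3) = 391 - 3400*(-11*¾) = 391 - 3400*(-33)/4 = 391 - 340*(-165/2) = 391 + 28050 = 28441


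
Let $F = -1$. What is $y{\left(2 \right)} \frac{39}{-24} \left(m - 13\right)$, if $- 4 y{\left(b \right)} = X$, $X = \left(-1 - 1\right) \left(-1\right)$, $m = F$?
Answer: $- \frac{91}{8} \approx -11.375$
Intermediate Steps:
$m = -1$
$X = 2$ ($X = \left(-2\right) \left(-1\right) = 2$)
$y{\left(b \right)} = - \frac{1}{2}$ ($y{\left(b \right)} = \left(- \frac{1}{4}\right) 2 = - \frac{1}{2}$)
$y{\left(2 \right)} \frac{39}{-24} \left(m - 13\right) = - \frac{39 \frac{1}{-24}}{2} \left(-1 - 13\right) = - \frac{39 \left(- \frac{1}{24}\right)}{2} \left(-14\right) = \left(- \frac{1}{2}\right) \left(- \frac{13}{8}\right) \left(-14\right) = \frac{13}{16} \left(-14\right) = - \frac{91}{8}$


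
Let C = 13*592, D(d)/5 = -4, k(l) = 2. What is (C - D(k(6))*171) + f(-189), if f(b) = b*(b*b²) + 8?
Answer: 1276000965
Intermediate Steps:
D(d) = -20 (D(d) = 5*(-4) = -20)
C = 7696
f(b) = 8 + b⁴ (f(b) = b*b³ + 8 = b⁴ + 8 = 8 + b⁴)
(C - D(k(6))*171) + f(-189) = (7696 - (-20)*171) + (8 + (-189)⁴) = (7696 - 1*(-3420)) + (8 + 1275989841) = (7696 + 3420) + 1275989849 = 11116 + 1275989849 = 1276000965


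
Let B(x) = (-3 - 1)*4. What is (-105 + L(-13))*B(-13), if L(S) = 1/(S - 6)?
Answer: 31936/19 ≈ 1680.8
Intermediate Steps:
L(S) = 1/(-6 + S)
B(x) = -16 (B(x) = -4*4 = -16)
(-105 + L(-13))*B(-13) = (-105 + 1/(-6 - 13))*(-16) = (-105 + 1/(-19))*(-16) = (-105 - 1/19)*(-16) = -1996/19*(-16) = 31936/19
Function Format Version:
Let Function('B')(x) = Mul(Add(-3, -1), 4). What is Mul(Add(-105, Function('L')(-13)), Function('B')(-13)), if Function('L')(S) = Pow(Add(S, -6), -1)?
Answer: Rational(31936, 19) ≈ 1680.8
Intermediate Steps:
Function('L')(S) = Pow(Add(-6, S), -1)
Function('B')(x) = -16 (Function('B')(x) = Mul(-4, 4) = -16)
Mul(Add(-105, Function('L')(-13)), Function('B')(-13)) = Mul(Add(-105, Pow(Add(-6, -13), -1)), -16) = Mul(Add(-105, Pow(-19, -1)), -16) = Mul(Add(-105, Rational(-1, 19)), -16) = Mul(Rational(-1996, 19), -16) = Rational(31936, 19)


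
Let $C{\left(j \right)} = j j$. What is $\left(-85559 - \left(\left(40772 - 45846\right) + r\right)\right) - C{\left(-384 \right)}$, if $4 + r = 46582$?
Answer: $-274519$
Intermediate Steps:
$r = 46578$ ($r = -4 + 46582 = 46578$)
$C{\left(j \right)} = j^{2}$
$\left(-85559 - \left(\left(40772 - 45846\right) + r\right)\right) - C{\left(-384 \right)} = \left(-85559 - \left(\left(40772 - 45846\right) + 46578\right)\right) - \left(-384\right)^{2} = \left(-85559 - \left(-5074 + 46578\right)\right) - 147456 = \left(-85559 - 41504\right) - 147456 = -127063 - 147456 = -274519$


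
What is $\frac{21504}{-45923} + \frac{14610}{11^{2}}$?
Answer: $\frac{668333046}{5556683} \approx 120.28$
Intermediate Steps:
$\frac{21504}{-45923} + \frac{14610}{11^{2}} = 21504 \left(- \frac{1}{45923}\right) + \frac{14610}{121} = - \frac{21504}{45923} + 14610 \cdot \frac{1}{121} = - \frac{21504}{45923} + \frac{14610}{121} = \frac{668333046}{5556683}$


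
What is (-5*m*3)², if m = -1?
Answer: 225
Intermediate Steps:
(-5*m*3)² = (-5*(-1)*3)² = (5*3)² = 15² = 225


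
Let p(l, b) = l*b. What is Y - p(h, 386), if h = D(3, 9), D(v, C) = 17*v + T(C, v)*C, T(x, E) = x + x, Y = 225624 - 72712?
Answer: 70694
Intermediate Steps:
Y = 152912
T(x, E) = 2*x
D(v, C) = 2*C² + 17*v (D(v, C) = 17*v + (2*C)*C = 17*v + 2*C² = 2*C² + 17*v)
h = 213 (h = 2*9² + 17*3 = 2*81 + 51 = 162 + 51 = 213)
p(l, b) = b*l
Y - p(h, 386) = 152912 - 386*213 = 152912 - 1*82218 = 152912 - 82218 = 70694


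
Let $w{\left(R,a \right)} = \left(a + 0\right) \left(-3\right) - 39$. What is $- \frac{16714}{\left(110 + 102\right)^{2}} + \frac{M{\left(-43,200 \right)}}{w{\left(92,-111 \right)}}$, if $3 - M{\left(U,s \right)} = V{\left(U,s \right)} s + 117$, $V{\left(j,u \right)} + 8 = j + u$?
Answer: $- \frac{337342183}{3303384} \approx -102.12$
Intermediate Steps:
$V{\left(j,u \right)} = -8 + j + u$ ($V{\left(j,u \right)} = -8 + \left(j + u\right) = -8 + j + u$)
$w{\left(R,a \right)} = -39 - 3 a$ ($w{\left(R,a \right)} = a \left(-3\right) - 39 = - 3 a - 39 = -39 - 3 a$)
$M{\left(U,s \right)} = -114 - s \left(-8 + U + s\right)$ ($M{\left(U,s \right)} = 3 - \left(\left(-8 + U + s\right) s + 117\right) = 3 - \left(s \left(-8 + U + s\right) + 117\right) = 3 - \left(117 + s \left(-8 + U + s\right)\right) = -114 - s \left(-8 + U + s\right)$)
$- \frac{16714}{\left(110 + 102\right)^{2}} + \frac{M{\left(-43,200 \right)}}{w{\left(92,-111 \right)}} = - \frac{16714}{\left(110 + 102\right)^{2}} + \frac{-114 - 200 \left(-8 - 43 + 200\right)}{-39 - -333} = - \frac{16714}{212^{2}} + \frac{-114 - 200 \cdot 149}{-39 + 333} = - \frac{16714}{44944} + \frac{-114 - 29800}{294} = \left(-16714\right) \frac{1}{44944} - \frac{14957}{147} = - \frac{8357}{22472} - \frac{14957}{147} = - \frac{337342183}{3303384}$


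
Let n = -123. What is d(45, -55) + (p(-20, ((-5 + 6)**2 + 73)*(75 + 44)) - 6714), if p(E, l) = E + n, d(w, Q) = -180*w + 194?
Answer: -14763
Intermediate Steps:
d(w, Q) = 194 - 180*w
p(E, l) = -123 + E (p(E, l) = E - 123 = -123 + E)
d(45, -55) + (p(-20, ((-5 + 6)**2 + 73)*(75 + 44)) - 6714) = (194 - 180*45) + ((-123 - 20) - 6714) = (194 - 8100) + (-143 - 6714) = -7906 - 6857 = -14763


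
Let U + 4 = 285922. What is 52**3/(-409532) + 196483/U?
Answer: 10065929453/29273142594 ≈ 0.34386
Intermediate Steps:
U = 285918 (U = -4 + 285922 = 285918)
52**3/(-409532) + 196483/U = 52**3/(-409532) + 196483/285918 = 140608*(-1/409532) + 196483*(1/285918) = -35152/102383 + 196483/285918 = 10065929453/29273142594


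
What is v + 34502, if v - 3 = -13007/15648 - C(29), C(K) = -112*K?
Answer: 590745937/15648 ≈ 37752.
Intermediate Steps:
v = 50858641/15648 (v = 3 + (-13007/15648 - (-112)*29) = 3 + (-13007*1/15648 - 1*(-3248)) = 3 + (-13007/15648 + 3248) = 3 + 50811697/15648 = 50858641/15648 ≈ 3250.2)
v + 34502 = 50858641/15648 + 34502 = 590745937/15648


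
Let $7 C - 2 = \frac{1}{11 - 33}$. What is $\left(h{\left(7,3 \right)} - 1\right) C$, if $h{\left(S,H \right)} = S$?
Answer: $\frac{129}{77} \approx 1.6753$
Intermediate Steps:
$C = \frac{43}{154}$ ($C = \frac{2}{7} + \frac{1}{7 \left(11 - 33\right)} = \frac{2}{7} + \frac{1}{7 \left(-22\right)} = \frac{2}{7} + \frac{1}{7} \left(- \frac{1}{22}\right) = \frac{2}{7} - \frac{1}{154} = \frac{43}{154} \approx 0.27922$)
$\left(h{\left(7,3 \right)} - 1\right) C = \left(7 - 1\right) \frac{43}{154} = 6 \cdot \frac{43}{154} = \frac{129}{77}$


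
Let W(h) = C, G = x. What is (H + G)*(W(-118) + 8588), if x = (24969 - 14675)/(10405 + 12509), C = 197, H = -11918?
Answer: -1199498444515/11457 ≈ -1.0470e+8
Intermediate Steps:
x = 5147/11457 (x = 10294/22914 = 10294*(1/22914) = 5147/11457 ≈ 0.44924)
G = 5147/11457 ≈ 0.44924
W(h) = 197
(H + G)*(W(-118) + 8588) = (-11918 + 5147/11457)*(197 + 8588) = -136539379/11457*8785 = -1199498444515/11457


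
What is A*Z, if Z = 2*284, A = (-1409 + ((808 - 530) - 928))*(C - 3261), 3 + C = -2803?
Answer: 7095429304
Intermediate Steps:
C = -2806 (C = -3 - 2803 = -2806)
A = 12491953 (A = (-1409 + ((808 - 530) - 928))*(-2806 - 3261) = (-1409 + (278 - 928))*(-6067) = (-1409 - 650)*(-6067) = -2059*(-6067) = 12491953)
Z = 568
A*Z = 12491953*568 = 7095429304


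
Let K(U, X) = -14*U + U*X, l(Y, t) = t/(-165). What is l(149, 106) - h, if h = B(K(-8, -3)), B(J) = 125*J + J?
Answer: -2827546/165 ≈ -17137.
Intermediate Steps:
l(Y, t) = -t/165 (l(Y, t) = t*(-1/165) = -t/165)
B(J) = 126*J
h = 17136 (h = 126*(-8*(-14 - 3)) = 126*(-8*(-17)) = 126*136 = 17136)
l(149, 106) - h = -1/165*106 - 1*17136 = -106/165 - 17136 = -2827546/165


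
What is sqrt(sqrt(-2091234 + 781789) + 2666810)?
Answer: sqrt(2666810 + I*sqrt(1309445)) ≈ 1633.0 + 0.35*I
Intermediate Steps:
sqrt(sqrt(-2091234 + 781789) + 2666810) = sqrt(sqrt(-1309445) + 2666810) = sqrt(I*sqrt(1309445) + 2666810) = sqrt(2666810 + I*sqrt(1309445))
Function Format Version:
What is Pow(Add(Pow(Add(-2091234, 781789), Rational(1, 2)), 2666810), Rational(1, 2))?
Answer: Pow(Add(2666810, Mul(I, Pow(1309445, Rational(1, 2)))), Rational(1, 2)) ≈ Add(1633.0, Mul(0.350, I))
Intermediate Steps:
Pow(Add(Pow(Add(-2091234, 781789), Rational(1, 2)), 2666810), Rational(1, 2)) = Pow(Add(Pow(-1309445, Rational(1, 2)), 2666810), Rational(1, 2)) = Pow(Add(Mul(I, Pow(1309445, Rational(1, 2))), 2666810), Rational(1, 2)) = Pow(Add(2666810, Mul(I, Pow(1309445, Rational(1, 2)))), Rational(1, 2))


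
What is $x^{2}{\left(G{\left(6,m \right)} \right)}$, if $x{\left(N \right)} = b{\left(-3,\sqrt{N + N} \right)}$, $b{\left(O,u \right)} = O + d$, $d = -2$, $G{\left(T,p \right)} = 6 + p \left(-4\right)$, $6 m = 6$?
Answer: $25$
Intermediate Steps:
$m = 1$ ($m = \frac{1}{6} \cdot 6 = 1$)
$G{\left(T,p \right)} = 6 - 4 p$
$b{\left(O,u \right)} = -2 + O$ ($b{\left(O,u \right)} = O - 2 = -2 + O$)
$x{\left(N \right)} = -5$ ($x{\left(N \right)} = -2 - 3 = -5$)
$x^{2}{\left(G{\left(6,m \right)} \right)} = \left(-5\right)^{2} = 25$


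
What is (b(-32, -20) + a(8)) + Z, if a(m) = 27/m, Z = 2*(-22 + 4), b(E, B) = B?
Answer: -421/8 ≈ -52.625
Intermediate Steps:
Z = -36 (Z = 2*(-18) = -36)
(b(-32, -20) + a(8)) + Z = (-20 + 27/8) - 36 = -133/8 - 36 = -421/8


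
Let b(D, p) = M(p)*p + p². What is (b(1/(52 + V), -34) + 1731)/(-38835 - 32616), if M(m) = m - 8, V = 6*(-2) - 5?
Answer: -4315/71451 ≈ -0.060391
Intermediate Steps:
V = -17 (V = -12 - 5 = -17)
M(m) = -8 + m
b(D, p) = p² + p*(-8 + p) (b(D, p) = (-8 + p)*p + p² = p*(-8 + p) + p² = p² + p*(-8 + p))
(b(1/(52 + V), -34) + 1731)/(-38835 - 32616) = (2*(-34)*(-4 - 34) + 1731)/(-38835 - 32616) = (2*(-34)*(-38) + 1731)/(-71451) = (2584 + 1731)*(-1/71451) = 4315*(-1/71451) = -4315/71451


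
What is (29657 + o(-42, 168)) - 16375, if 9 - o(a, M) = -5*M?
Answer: 14131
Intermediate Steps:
o(a, M) = 9 + 5*M (o(a, M) = 9 - (-5)*M = 9 + 5*M)
(29657 + o(-42, 168)) - 16375 = (29657 + (9 + 5*168)) - 16375 = (29657 + (9 + 840)) - 16375 = (29657 + 849) - 16375 = 30506 - 16375 = 14131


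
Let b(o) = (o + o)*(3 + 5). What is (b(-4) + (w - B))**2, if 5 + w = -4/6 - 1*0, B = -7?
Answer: 35344/9 ≈ 3927.1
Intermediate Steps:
w = -17/3 (w = -5 + (-4/6 - 1*0) = -5 + (-4*1/6 + 0) = -5 + (-2/3 + 0) = -5 - 2/3 = -17/3 ≈ -5.6667)
b(o) = 16*o (b(o) = (2*o)*8 = 16*o)
(b(-4) + (w - B))**2 = (16*(-4) + (-17/3 - 1*(-7)))**2 = (-64 + (-17/3 + 7))**2 = (-64 + 4/3)**2 = (-188/3)**2 = 35344/9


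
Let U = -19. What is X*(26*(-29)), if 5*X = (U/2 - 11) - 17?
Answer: 5655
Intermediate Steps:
X = -15/2 (X = ((-19/2 - 11) - 17)/5 = (-41/2 - 17)/5 = (⅕)*(-75/2) = -15/2 ≈ -7.5000)
X*(26*(-29)) = -195*(-29) = -15/2*(-754) = 5655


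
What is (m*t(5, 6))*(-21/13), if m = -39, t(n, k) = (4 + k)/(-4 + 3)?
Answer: -630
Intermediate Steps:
t(n, k) = -4 - k (t(n, k) = (4 + k)/(-1) = (4 + k)*(-1) = -4 - k)
(m*t(5, 6))*(-21/13) = (-39*(-4 - 1*6))*(-21/13) = (-39*(-4 - 6))*(-21*1/13) = -39*(-10)*(-21/13) = 390*(-21/13) = -630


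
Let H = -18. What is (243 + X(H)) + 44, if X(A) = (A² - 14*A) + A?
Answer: 845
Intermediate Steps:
X(A) = A² - 13*A
(243 + X(H)) + 44 = (243 - 18*(-13 - 18)) + 44 = (243 - 18*(-31)) + 44 = (243 + 558) + 44 = 801 + 44 = 845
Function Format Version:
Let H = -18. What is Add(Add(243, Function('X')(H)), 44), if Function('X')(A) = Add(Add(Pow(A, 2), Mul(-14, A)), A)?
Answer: 845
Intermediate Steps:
Function('X')(A) = Add(Pow(A, 2), Mul(-13, A))
Add(Add(243, Function('X')(H)), 44) = Add(Add(243, Mul(-18, Add(-13, -18))), 44) = Add(Add(243, Mul(-18, -31)), 44) = Add(Add(243, 558), 44) = Add(801, 44) = 845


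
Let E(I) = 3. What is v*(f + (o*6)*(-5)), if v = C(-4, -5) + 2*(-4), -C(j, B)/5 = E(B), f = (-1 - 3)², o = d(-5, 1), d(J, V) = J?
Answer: -3818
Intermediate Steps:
o = -5
f = 16 (f = (-4)² = 16)
C(j, B) = -15 (C(j, B) = -5*3 = -15)
v = -23 (v = -15 + 2*(-4) = -15 - 8 = -23)
v*(f + (o*6)*(-5)) = -23*(16 - 5*6*(-5)) = -23*(16 - 30*(-5)) = -23*(16 + 150) = -23*166 = -3818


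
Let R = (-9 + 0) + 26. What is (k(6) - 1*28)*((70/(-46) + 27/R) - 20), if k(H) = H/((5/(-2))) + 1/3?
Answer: 1171698/1955 ≈ 599.33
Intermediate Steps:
R = 17 (R = -9 + 26 = 17)
k(H) = ⅓ - 2*H/5 (k(H) = H/((5*(-½))) + 1*(⅓) = H/(-5/2) + ⅓ = H*(-⅖) + ⅓ = -2*H/5 + ⅓ = ⅓ - 2*H/5)
(k(6) - 1*28)*((70/(-46) + 27/R) - 20) = ((⅓ - ⅖*6) - 1*28)*((70/(-46) + 27/17) - 20) = ((⅓ - 12/5) - 28)*((70*(-1/46) + 27*(1/17)) - 20) = (-31/15 - 28)*((-35/23 + 27/17) - 20) = -451*(26/391 - 20)/15 = -451/15*(-7794/391) = 1171698/1955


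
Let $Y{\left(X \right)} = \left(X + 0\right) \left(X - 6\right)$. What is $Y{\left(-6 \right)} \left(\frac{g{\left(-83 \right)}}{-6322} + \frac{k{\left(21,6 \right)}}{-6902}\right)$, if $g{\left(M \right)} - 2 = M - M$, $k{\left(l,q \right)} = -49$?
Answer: $\frac{26244}{53737} \approx 0.48838$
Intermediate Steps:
$g{\left(M \right)} = 2$ ($g{\left(M \right)} = 2 + \left(M - M\right) = 2 + 0 = 2$)
$Y{\left(X \right)} = X \left(-6 + X\right)$
$Y{\left(-6 \right)} \left(\frac{g{\left(-83 \right)}}{-6322} + \frac{k{\left(21,6 \right)}}{-6902}\right) = - 6 \left(-6 - 6\right) \left(\frac{2}{-6322} - \frac{49}{-6902}\right) = \left(-6\right) \left(-12\right) \left(2 \left(- \frac{1}{6322}\right) - - \frac{7}{986}\right) = 72 \left(- \frac{1}{3161} + \frac{7}{986}\right) = 72 \cdot \frac{729}{107474} = \frac{26244}{53737}$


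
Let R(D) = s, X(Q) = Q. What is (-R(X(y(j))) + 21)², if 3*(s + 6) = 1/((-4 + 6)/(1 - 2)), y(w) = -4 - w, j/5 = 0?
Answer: 26569/36 ≈ 738.03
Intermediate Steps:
j = 0 (j = 5*0 = 0)
s = -37/6 (s = -6 + (1/((-4 + 6)/(1 - 2)))/3 = -6 + (1/(2/(-1)))/3 = -6 + (1/(2*(-1)))/3 = -6 + (1/(-2))/3 = -6 + (1*(-½))/3 = -6 + (⅓)*(-½) = -6 - ⅙ = -37/6 ≈ -6.1667)
R(D) = -37/6
(-R(X(y(j))) + 21)² = (-1*(-37/6) + 21)² = (37/6 + 21)² = (163/6)² = 26569/36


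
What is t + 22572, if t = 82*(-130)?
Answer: 11912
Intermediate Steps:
t = -10660
t + 22572 = -10660 + 22572 = 11912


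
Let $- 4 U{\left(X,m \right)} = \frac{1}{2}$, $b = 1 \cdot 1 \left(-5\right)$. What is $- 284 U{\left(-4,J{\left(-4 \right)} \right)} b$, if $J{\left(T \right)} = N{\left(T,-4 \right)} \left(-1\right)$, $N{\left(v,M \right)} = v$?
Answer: $- \frac{355}{2} \approx -177.5$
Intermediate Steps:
$b = -5$ ($b = 1 \left(-5\right) = -5$)
$J{\left(T \right)} = - T$ ($J{\left(T \right)} = T \left(-1\right) = - T$)
$U{\left(X,m \right)} = - \frac{1}{8}$ ($U{\left(X,m \right)} = - \frac{1}{4 \cdot 2} = \left(- \frac{1}{4}\right) \frac{1}{2} = - \frac{1}{8}$)
$- 284 U{\left(-4,J{\left(-4 \right)} \right)} b = - 284 \left(\left(- \frac{1}{8}\right) \left(-5\right)\right) = \left(-284\right) \frac{5}{8} = - \frac{355}{2}$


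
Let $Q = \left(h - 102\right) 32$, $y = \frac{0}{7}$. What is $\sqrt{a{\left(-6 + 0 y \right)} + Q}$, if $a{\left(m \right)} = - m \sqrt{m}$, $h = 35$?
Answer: $\sqrt{-2144 + 6 i \sqrt{6}} \approx 0.1587 + 46.304 i$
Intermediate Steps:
$y = 0$ ($y = 0 \cdot \frac{1}{7} = 0$)
$Q = -2144$ ($Q = \left(35 - 102\right) 32 = \left(-67\right) 32 = -2144$)
$a{\left(m \right)} = - m^{\frac{3}{2}}$
$\sqrt{a{\left(-6 + 0 y \right)} + Q} = \sqrt{- \left(-6 + 0 \cdot 0\right)^{\frac{3}{2}} - 2144} = \sqrt{- \left(-6 + 0\right)^{\frac{3}{2}} - 2144} = \sqrt{- \left(-6\right)^{\frac{3}{2}} - 2144} = \sqrt{- \left(-6\right) i \sqrt{6} - 2144} = \sqrt{6 i \sqrt{6} - 2144} = \sqrt{-2144 + 6 i \sqrt{6}}$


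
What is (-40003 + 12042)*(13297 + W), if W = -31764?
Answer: 516355787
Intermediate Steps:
(-40003 + 12042)*(13297 + W) = (-40003 + 12042)*(13297 - 31764) = -27961*(-18467) = 516355787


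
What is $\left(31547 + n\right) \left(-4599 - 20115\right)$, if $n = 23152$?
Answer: $-1351831086$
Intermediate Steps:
$\left(31547 + n\right) \left(-4599 - 20115\right) = \left(31547 + 23152\right) \left(-4599 - 20115\right) = 54699 \left(-24714\right) = -1351831086$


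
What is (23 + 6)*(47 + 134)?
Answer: 5249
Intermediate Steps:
(23 + 6)*(47 + 134) = 29*181 = 5249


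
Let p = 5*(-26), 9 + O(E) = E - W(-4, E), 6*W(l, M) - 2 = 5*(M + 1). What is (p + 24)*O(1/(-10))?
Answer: 32383/30 ≈ 1079.4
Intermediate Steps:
W(l, M) = 7/6 + 5*M/6 (W(l, M) = ⅓ + (5*(M + 1))/6 = ⅓ + (5*(1 + M))/6 = ⅓ + (5 + 5*M)/6 = ⅓ + (⅚ + 5*M/6) = 7/6 + 5*M/6)
O(E) = -61/6 + E/6 (O(E) = -9 + (E - (7/6 + 5*E/6)) = -9 + (E + (-7/6 - 5*E/6)) = -9 + (-7/6 + E/6) = -61/6 + E/6)
p = -130
(p + 24)*O(1/(-10)) = (-130 + 24)*(-61/6 + (⅙)/(-10)) = -106*(-61/6 + (⅙)*(-⅒)) = -106*(-61/6 - 1/60) = -106*(-611/60) = 32383/30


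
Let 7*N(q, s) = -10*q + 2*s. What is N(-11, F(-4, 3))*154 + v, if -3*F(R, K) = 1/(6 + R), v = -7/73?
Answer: 528353/219 ≈ 2412.6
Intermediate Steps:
v = -7/73 (v = -7*1/73 = -7/73 ≈ -0.095890)
F(R, K) = -1/(3*(6 + R))
N(q, s) = -10*q/7 + 2*s/7 (N(q, s) = (-10*q + 2*s)/7 = -10*q/7 + 2*s/7)
N(-11, F(-4, 3))*154 + v = (-10/7*(-11) + 2*(-1/(18 + 3*(-4)))/7)*154 - 7/73 = (110/7 + 2*(-1/(18 - 12))/7)*154 - 7/73 = (110/7 + 2*(-1/6)/7)*154 - 7/73 = (110/7 + 2*(-1*⅙)/7)*154 - 7/73 = (110/7 + (2/7)*(-⅙))*154 - 7/73 = (110/7 - 1/21)*154 - 7/73 = (47/3)*154 - 7/73 = 7238/3 - 7/73 = 528353/219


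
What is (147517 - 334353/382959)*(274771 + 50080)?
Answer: 6117228948203650/127653 ≈ 4.7921e+10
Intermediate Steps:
(147517 - 334353/382959)*(274771 + 50080) = (147517 - 334353*1/382959)*324851 = (147517 - 111451/127653)*324851 = (18830876150/127653)*324851 = 6117228948203650/127653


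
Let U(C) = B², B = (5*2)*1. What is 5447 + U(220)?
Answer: 5547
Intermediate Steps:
B = 10 (B = 10*1 = 10)
U(C) = 100 (U(C) = 10² = 100)
5447 + U(220) = 5447 + 100 = 5547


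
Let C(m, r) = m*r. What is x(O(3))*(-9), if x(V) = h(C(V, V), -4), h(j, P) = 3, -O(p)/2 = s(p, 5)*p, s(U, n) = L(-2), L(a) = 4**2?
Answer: -27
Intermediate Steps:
L(a) = 16
s(U, n) = 16
O(p) = -32*p
x(V) = 3
x(O(3))*(-9) = 3*(-9) = -27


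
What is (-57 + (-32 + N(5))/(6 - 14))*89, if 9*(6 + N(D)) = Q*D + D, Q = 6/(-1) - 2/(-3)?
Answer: -998669/216 ≈ -4623.5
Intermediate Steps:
Q = -16/3 (Q = 6*(-1) - 2*(-1/3) = -6 + 2/3 = -16/3 ≈ -5.3333)
N(D) = -6 - 13*D/27 (N(D) = -6 + (-16*D/3 + D)/9 = -6 + (-13*D/3)/9 = -6 - 13*D/27)
(-57 + (-32 + N(5))/(6 - 14))*89 = (-57 + (-32 + (-6 - 13/27*5))/(6 - 14))*89 = (-57 + (-32 + (-6 - 65/27))/(-8))*89 = (-57 + (-32 - 227/27)*(-1/8))*89 = (-57 - 1091/27*(-1/8))*89 = (-57 + 1091/216)*89 = -11221/216*89 = -998669/216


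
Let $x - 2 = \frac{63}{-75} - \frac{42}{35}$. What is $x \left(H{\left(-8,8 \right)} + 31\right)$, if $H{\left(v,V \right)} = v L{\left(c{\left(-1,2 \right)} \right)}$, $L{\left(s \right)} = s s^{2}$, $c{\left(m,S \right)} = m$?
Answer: $- \frac{39}{25} \approx -1.56$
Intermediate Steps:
$L{\left(s \right)} = s^{3}$
$H{\left(v,V \right)} = - v$ ($H{\left(v,V \right)} = v \left(-1\right)^{3} = v \left(-1\right) = - v$)
$x = - \frac{1}{25}$ ($x = 2 + \left(\frac{63}{-75} - \frac{42}{35}\right) = 2 + \left(63 \left(- \frac{1}{75}\right) - \frac{6}{5}\right) = 2 - \frac{51}{25} = - \frac{1}{25} \approx -0.04$)
$x \left(H{\left(-8,8 \right)} + 31\right) = - \frac{\left(-1\right) \left(-8\right) + 31}{25} = - \frac{8 + 31}{25} = \left(- \frac{1}{25}\right) 39 = - \frac{39}{25}$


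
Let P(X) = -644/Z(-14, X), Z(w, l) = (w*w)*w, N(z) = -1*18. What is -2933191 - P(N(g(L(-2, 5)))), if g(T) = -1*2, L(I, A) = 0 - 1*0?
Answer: -287452741/98 ≈ -2.9332e+6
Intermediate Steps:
L(I, A) = 0 (L(I, A) = 0 + 0 = 0)
g(T) = -2
N(z) = -18
Z(w, l) = w³ (Z(w, l) = w²*w = w³)
P(X) = 23/98 (P(X) = -644/((-14)³) = -644/(-2744) = -644*(-1/2744) = 23/98)
-2933191 - P(N(g(L(-2, 5)))) = -2933191 - 1*23/98 = -2933191 - 23/98 = -287452741/98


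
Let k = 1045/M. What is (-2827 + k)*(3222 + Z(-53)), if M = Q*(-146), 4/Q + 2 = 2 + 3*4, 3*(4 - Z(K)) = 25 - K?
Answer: -665403200/73 ≈ -9.1151e+6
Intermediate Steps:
Z(K) = -13/3 + K/3 (Z(K) = 4 - (25 - K)/3 = 4 + (-25/3 + K/3) = -13/3 + K/3)
Q = ⅓ (Q = 4/(-2 + (2 + 3*4)) = 4/(-2 + (2 + 12)) = 4/(-2 + 14) = 4/12 = 4*(1/12) = ⅓ ≈ 0.33333)
M = -146/3 (M = (⅓)*(-146) = -146/3 ≈ -48.667)
k = -3135/146 (k = 1045/(-146/3) = 1045*(-3/146) = -3135/146 ≈ -21.473)
(-2827 + k)*(3222 + Z(-53)) = (-2827 - 3135/146)*(3222 + (-13/3 + (⅓)*(-53))) = -415877*(3222 + (-13/3 - 53/3))/146 = -415877*(3222 - 22)/146 = -415877/146*3200 = -665403200/73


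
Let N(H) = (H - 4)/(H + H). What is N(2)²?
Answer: ¼ ≈ 0.25000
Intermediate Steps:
N(H) = (-4 + H)/(2*H) (N(H) = (-4 + H)/((2*H)) = (-4 + H)*(1/(2*H)) = (-4 + H)/(2*H))
N(2)² = ((½)*(-4 + 2)/2)² = ((½)*(½)*(-2))² = (-½)² = ¼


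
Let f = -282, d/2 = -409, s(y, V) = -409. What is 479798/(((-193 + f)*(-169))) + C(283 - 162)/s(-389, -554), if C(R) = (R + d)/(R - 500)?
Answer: 74318016103/12443508025 ≈ 5.9724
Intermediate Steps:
d = -818 (d = 2*(-409) = -818)
C(R) = (-818 + R)/(-500 + R) (C(R) = (R - 818)/(R - 500) = (-818 + R)/(-500 + R))
479798/(((-193 + f)*(-169))) + C(283 - 162)/s(-389, -554) = 479798/(((-193 - 282)*(-169))) + ((-818 + (283 - 162))/(-500 + (283 - 162)))/(-409) = 479798/((-475*(-169))) + ((-818 + 121)/(-500 + 121))*(-1/409) = 479798/80275 + (-697/(-379))*(-1/409) = 479798*(1/80275) - 1/379*(-697)*(-1/409) = 479798/80275 + (697/379)*(-1/409) = 479798/80275 - 697/155011 = 74318016103/12443508025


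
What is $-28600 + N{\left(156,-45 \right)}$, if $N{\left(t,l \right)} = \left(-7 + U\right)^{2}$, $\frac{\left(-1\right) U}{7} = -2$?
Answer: $-28551$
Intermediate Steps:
$U = 14$ ($U = \left(-7\right) \left(-2\right) = 14$)
$N{\left(t,l \right)} = 49$ ($N{\left(t,l \right)} = \left(-7 + 14\right)^{2} = 7^{2} = 49$)
$-28600 + N{\left(156,-45 \right)} = -28600 + 49 = -28551$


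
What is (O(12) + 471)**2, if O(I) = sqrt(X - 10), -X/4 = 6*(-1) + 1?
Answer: (471 + sqrt(10))**2 ≈ 2.2483e+5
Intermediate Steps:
X = 20 (X = -4*(6*(-1) + 1) = -4*(-6 + 1) = -4*(-5) = 20)
O(I) = sqrt(10) (O(I) = sqrt(20 - 10) = sqrt(10))
(O(12) + 471)**2 = (sqrt(10) + 471)**2 = (471 + sqrt(10))**2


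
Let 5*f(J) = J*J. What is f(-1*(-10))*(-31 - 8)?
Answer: -780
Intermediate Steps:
f(J) = J²/5 (f(J) = (J*J)/5 = J²/5)
f(-1*(-10))*(-31 - 8) = ((-1*(-10))²/5)*(-31 - 8) = ((⅕)*10²)*(-39) = ((⅕)*100)*(-39) = 20*(-39) = -780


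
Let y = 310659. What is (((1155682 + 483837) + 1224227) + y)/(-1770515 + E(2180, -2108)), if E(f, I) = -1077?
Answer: -3174405/1771592 ≈ -1.7918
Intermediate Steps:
(((1155682 + 483837) + 1224227) + y)/(-1770515 + E(2180, -2108)) = (((1155682 + 483837) + 1224227) + 310659)/(-1770515 - 1077) = ((1639519 + 1224227) + 310659)/(-1771592) = (2863746 + 310659)*(-1/1771592) = 3174405*(-1/1771592) = -3174405/1771592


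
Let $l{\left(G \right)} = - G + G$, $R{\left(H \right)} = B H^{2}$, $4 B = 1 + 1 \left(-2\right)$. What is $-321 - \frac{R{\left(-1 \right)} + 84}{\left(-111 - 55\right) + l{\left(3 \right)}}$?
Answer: $- \frac{212809}{664} \approx -320.5$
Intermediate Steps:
$B = - \frac{1}{4}$ ($B = \frac{1 + 1 \left(-2\right)}{4} = \frac{1 - 2}{4} = \frac{1}{4} \left(-1\right) = - \frac{1}{4} \approx -0.25$)
$R{\left(H \right)} = - \frac{H^{2}}{4}$
$l{\left(G \right)} = 0$
$-321 - \frac{R{\left(-1 \right)} + 84}{\left(-111 - 55\right) + l{\left(3 \right)}} = -321 - \frac{- \frac{\left(-1\right)^{2}}{4} + 84}{\left(-111 - 55\right) + 0} = -321 - \frac{\left(- \frac{1}{4}\right) 1 + 84}{\left(-111 - 55\right) + 0} = -321 - \frac{- \frac{1}{4} + 84}{-166 + 0} = -321 - \frac{335}{4 \left(-166\right)} = -321 - \frac{335}{4} \left(- \frac{1}{166}\right) = -321 - - \frac{335}{664} = -321 + \frac{335}{664} = - \frac{212809}{664}$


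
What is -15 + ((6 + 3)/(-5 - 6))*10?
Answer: -255/11 ≈ -23.182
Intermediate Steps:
-15 + ((6 + 3)/(-5 - 6))*10 = -15 + (9/(-11))*10 = -15 + (9*(-1/11))*10 = -15 - 9/11*10 = -15 - 90/11 = -255/11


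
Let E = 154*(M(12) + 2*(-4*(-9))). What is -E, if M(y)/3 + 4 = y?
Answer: -14784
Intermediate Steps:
M(y) = -12 + 3*y
E = 14784 (E = 154*((-12 + 3*12) + 2*(-4*(-9))) = 154*((-12 + 36) + 2*36) = 154*(24 + 72) = 154*96 = 14784)
-E = -1*14784 = -14784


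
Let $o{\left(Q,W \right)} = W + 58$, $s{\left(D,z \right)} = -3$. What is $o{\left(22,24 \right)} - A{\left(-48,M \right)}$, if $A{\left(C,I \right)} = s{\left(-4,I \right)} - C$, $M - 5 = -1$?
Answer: $37$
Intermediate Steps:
$M = 4$ ($M = 5 - 1 = 4$)
$A{\left(C,I \right)} = -3 - C$
$o{\left(Q,W \right)} = 58 + W$
$o{\left(22,24 \right)} - A{\left(-48,M \right)} = \left(58 + 24\right) - \left(-3 - -48\right) = 82 - \left(-3 + 48\right) = 82 - 45 = 37$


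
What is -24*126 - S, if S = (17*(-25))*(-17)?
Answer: -10249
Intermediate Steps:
S = 7225 (S = -425*(-17) = 7225)
-24*126 - S = -24*126 - 1*7225 = -3024 - 7225 = -10249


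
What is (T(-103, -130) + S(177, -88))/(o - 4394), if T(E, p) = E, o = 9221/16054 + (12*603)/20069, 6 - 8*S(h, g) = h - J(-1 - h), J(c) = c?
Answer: 62987700433/1887188860068 ≈ 0.033376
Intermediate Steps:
S(h, g) = 5/8 - h/4 (S(h, g) = ¾ - (h - (-1 - h))/8 = ¾ - (h + (1 + h))/8 = ¾ - (1 + 2*h)/8 = ¾ + (-⅛ - h/4) = 5/8 - h/4)
o = 301222993/322187726 (o = 9221*(1/16054) + 7236*(1/20069) = 9221/16054 + 7236/20069 = 301222993/322187726 ≈ 0.93493)
(T(-103, -130) + S(177, -88))/(o - 4394) = (-103 + (5/8 - ¼*177))/(301222993/322187726 - 4394) = (-103 + (5/8 - 177/4))/(-1415391645051/322187726) = (-103 - 349/8)*(-322187726/1415391645051) = -1173/8*(-322187726/1415391645051) = 62987700433/1887188860068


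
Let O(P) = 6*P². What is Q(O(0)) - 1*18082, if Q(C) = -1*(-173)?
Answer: -17909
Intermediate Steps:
Q(C) = 173
Q(O(0)) - 1*18082 = 173 - 1*18082 = 173 - 18082 = -17909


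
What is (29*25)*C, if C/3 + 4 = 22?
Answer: 39150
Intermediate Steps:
C = 54 (C = -12 + 3*22 = -12 + 66 = 54)
(29*25)*C = (29*25)*54 = 725*54 = 39150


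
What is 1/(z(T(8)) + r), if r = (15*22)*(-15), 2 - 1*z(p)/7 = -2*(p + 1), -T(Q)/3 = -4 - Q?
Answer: -1/4418 ≈ -0.00022635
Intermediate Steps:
T(Q) = 12 + 3*Q (T(Q) = -3*(-4 - Q) = 12 + 3*Q)
z(p) = 28 + 14*p (z(p) = 14 - (-14)*(p + 1) = 14 - (-14)*(1 + p) = 14 - 7*(-2 - 2*p) = 14 + (14 + 14*p) = 28 + 14*p)
r = -4950 (r = 330*(-15) = -4950)
1/(z(T(8)) + r) = 1/((28 + 14*(12 + 3*8)) - 4950) = 1/((28 + 14*(12 + 24)) - 4950) = 1/((28 + 14*36) - 4950) = 1/((28 + 504) - 4950) = 1/(532 - 4950) = 1/(-4418) = -1/4418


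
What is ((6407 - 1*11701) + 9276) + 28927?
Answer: 32909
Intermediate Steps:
((6407 - 1*11701) + 9276) + 28927 = ((6407 - 11701) + 9276) + 28927 = (-5294 + 9276) + 28927 = 3982 + 28927 = 32909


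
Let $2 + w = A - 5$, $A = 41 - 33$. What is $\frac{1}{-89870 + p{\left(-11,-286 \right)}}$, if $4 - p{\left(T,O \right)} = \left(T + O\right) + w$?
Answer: $- \frac{1}{89570} \approx -1.1164 \cdot 10^{-5}$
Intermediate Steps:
$A = 8$ ($A = 41 - 33 = 8$)
$w = 1$ ($w = -2 + \left(8 - 5\right) = -2 + 3 = 1$)
$p{\left(T,O \right)} = 3 - O - T$ ($p{\left(T,O \right)} = 4 - \left(\left(T + O\right) + 1\right) = 4 - \left(\left(O + T\right) + 1\right) = 4 - \left(1 + O + T\right) = 3 - O - T$)
$\frac{1}{-89870 + p{\left(-11,-286 \right)}} = \frac{1}{-89870 - -300} = \frac{1}{-89870 + \left(3 + 286 + 11\right)} = \frac{1}{-89870 + 300} = \frac{1}{-89570} = - \frac{1}{89570}$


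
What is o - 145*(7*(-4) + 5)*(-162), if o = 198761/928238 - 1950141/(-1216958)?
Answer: -152575335880397621/282406665001 ≈ -5.4027e+5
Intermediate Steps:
o = 513019692649/282406665001 (o = 198761*(1/928238) - 1950141*(-1/1216958) = 198761/928238 + 1950141/1216958 = 513019692649/282406665001 ≈ 1.8166)
o - 145*(7*(-4) + 5)*(-162) = 513019692649/282406665001 - 145*(7*(-4) + 5)*(-162) = 513019692649/282406665001 - 145*(-28 + 5)*(-162) = 513019692649/282406665001 - 145*(-23)*(-162) = 513019692649/282406665001 - (-3335)*(-162) = 513019692649/282406665001 - 1*540270 = 513019692649/282406665001 - 540270 = -152575335880397621/282406665001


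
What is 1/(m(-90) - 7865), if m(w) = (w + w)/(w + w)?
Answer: -1/7864 ≈ -0.00012716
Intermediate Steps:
m(w) = 1 (m(w) = (2*w)/((2*w)) = (2*w)*(1/(2*w)) = 1)
1/(m(-90) - 7865) = 1/(1 - 7865) = 1/(-7864) = -1/7864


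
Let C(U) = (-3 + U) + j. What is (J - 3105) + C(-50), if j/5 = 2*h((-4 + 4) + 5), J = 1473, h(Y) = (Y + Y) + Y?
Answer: -1535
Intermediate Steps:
h(Y) = 3*Y (h(Y) = 2*Y + Y = 3*Y)
j = 150 (j = 5*(2*(3*((-4 + 4) + 5))) = 5*(2*(3*(0 + 5))) = 5*(2*(3*5)) = 5*(2*15) = 5*30 = 150)
C(U) = 147 + U (C(U) = (-3 + U) + 150 = 147 + U)
(J - 3105) + C(-50) = (1473 - 3105) + (147 - 50) = -1632 + 97 = -1535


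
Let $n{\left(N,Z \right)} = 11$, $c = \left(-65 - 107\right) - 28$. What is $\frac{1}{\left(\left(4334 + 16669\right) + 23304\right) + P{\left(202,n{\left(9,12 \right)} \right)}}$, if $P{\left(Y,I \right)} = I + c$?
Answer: $\frac{1}{44118} \approx 2.2666 \cdot 10^{-5}$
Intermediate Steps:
$c = -200$ ($c = -172 - 28 = -200$)
$P{\left(Y,I \right)} = -200 + I$ ($P{\left(Y,I \right)} = I - 200 = -200 + I$)
$\frac{1}{\left(\left(4334 + 16669\right) + 23304\right) + P{\left(202,n{\left(9,12 \right)} \right)}} = \frac{1}{\left(\left(4334 + 16669\right) + 23304\right) + \left(-200 + 11\right)} = \frac{1}{\left(21003 + 23304\right) - 189} = \frac{1}{44307 - 189} = \frac{1}{44118}$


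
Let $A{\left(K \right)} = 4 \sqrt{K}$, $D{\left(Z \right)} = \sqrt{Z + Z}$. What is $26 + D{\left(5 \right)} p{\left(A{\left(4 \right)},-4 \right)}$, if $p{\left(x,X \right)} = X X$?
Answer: $26 + 16 \sqrt{10} \approx 76.596$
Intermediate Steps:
$D{\left(Z \right)} = \sqrt{2} \sqrt{Z}$ ($D{\left(Z \right)} = \sqrt{2 Z} = \sqrt{2} \sqrt{Z}$)
$p{\left(x,X \right)} = X^{2}$
$26 + D{\left(5 \right)} p{\left(A{\left(4 \right)},-4 \right)} = 26 + \sqrt{2} \sqrt{5} \left(-4\right)^{2} = 26 + \sqrt{10} \cdot 16 = 26 + 16 \sqrt{10}$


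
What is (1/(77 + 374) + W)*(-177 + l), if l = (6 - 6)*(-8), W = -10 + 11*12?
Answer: -9739071/451 ≈ -21594.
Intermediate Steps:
W = 122 (W = -10 + 132 = 122)
l = 0 (l = 0*(-8) = 0)
(1/(77 + 374) + W)*(-177 + l) = (1/(77 + 374) + 122)*(-177 + 0) = (1/451 + 122)*(-177) = (55023/451)*(-177) = -9739071/451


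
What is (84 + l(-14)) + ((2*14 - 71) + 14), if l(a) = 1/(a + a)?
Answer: 1539/28 ≈ 54.964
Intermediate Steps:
l(a) = 1/(2*a)
(84 + l(-14)) + ((2*14 - 71) + 14) = (84 + (1/2)/(-14)) + ((2*14 - 71) + 14) = (84 + (1/2)*(-1/14)) + ((28 - 71) + 14) = (84 - 1/28) + (-43 + 14) = 2351/28 - 29 = 1539/28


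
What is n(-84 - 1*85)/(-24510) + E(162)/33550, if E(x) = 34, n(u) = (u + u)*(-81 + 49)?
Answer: -18102173/41115525 ≈ -0.44028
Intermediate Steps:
n(u) = -64*u (n(u) = (2*u)*(-32) = -64*u)
n(-84 - 1*85)/(-24510) + E(162)/33550 = -64*(-84 - 1*85)/(-24510) + 34/33550 = -64*(-84 - 85)*(-1/24510) + 34*(1/33550) = -64*(-169)*(-1/24510) + 17/16775 = 10816*(-1/24510) + 17/16775 = -5408/12255 + 17/16775 = -18102173/41115525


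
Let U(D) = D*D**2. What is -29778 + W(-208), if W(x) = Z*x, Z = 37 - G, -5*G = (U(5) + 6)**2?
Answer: -3756858/5 ≈ -7.5137e+5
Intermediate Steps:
U(D) = D**3
G = -17161/5 (G = -(5**3 + 6)**2/5 = -(125 + 6)**2/5 = -1/5*131**2 = -1/5*17161 = -17161/5 ≈ -3432.2)
Z = 17346/5 (Z = 37 - 1*(-17161/5) = 37 + 17161/5 = 17346/5 ≈ 3469.2)
W(x) = 17346*x/5
-29778 + W(-208) = -29778 + (17346/5)*(-208) = -29778 - 3607968/5 = -3756858/5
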